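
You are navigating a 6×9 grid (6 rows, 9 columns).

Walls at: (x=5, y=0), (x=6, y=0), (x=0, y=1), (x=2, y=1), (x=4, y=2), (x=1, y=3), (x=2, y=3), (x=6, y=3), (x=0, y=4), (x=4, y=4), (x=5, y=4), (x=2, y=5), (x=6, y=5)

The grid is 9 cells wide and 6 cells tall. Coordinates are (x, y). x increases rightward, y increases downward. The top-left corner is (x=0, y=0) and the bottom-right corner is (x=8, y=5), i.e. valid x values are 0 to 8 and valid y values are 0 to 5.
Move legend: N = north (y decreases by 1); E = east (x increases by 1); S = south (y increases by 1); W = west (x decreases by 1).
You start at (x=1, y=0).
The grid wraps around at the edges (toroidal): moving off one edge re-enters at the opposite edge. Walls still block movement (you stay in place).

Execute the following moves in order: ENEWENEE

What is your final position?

Start: (x=1, y=0)
  E (east): (x=1, y=0) -> (x=2, y=0)
  N (north): blocked, stay at (x=2, y=0)
  E (east): (x=2, y=0) -> (x=3, y=0)
  W (west): (x=3, y=0) -> (x=2, y=0)
  E (east): (x=2, y=0) -> (x=3, y=0)
  N (north): (x=3, y=0) -> (x=3, y=5)
  E (east): (x=3, y=5) -> (x=4, y=5)
  E (east): (x=4, y=5) -> (x=5, y=5)
Final: (x=5, y=5)

Answer: Final position: (x=5, y=5)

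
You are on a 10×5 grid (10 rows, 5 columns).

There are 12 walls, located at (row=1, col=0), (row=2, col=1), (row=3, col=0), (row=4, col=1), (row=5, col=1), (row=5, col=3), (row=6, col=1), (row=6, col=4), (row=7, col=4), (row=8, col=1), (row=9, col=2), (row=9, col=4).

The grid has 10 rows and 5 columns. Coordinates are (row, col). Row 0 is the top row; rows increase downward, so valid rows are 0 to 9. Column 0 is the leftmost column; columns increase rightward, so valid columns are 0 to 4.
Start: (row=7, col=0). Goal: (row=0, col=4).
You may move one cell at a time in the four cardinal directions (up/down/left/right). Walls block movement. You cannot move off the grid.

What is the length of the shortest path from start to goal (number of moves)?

BFS from (row=7, col=0) until reaching (row=0, col=4):
  Distance 0: (row=7, col=0)
  Distance 1: (row=6, col=0), (row=7, col=1), (row=8, col=0)
  Distance 2: (row=5, col=0), (row=7, col=2), (row=9, col=0)
  Distance 3: (row=4, col=0), (row=6, col=2), (row=7, col=3), (row=8, col=2), (row=9, col=1)
  Distance 4: (row=5, col=2), (row=6, col=3), (row=8, col=3)
  Distance 5: (row=4, col=2), (row=8, col=4), (row=9, col=3)
  Distance 6: (row=3, col=2), (row=4, col=3)
  Distance 7: (row=2, col=2), (row=3, col=1), (row=3, col=3), (row=4, col=4)
  Distance 8: (row=1, col=2), (row=2, col=3), (row=3, col=4), (row=5, col=4)
  Distance 9: (row=0, col=2), (row=1, col=1), (row=1, col=3), (row=2, col=4)
  Distance 10: (row=0, col=1), (row=0, col=3), (row=1, col=4)
  Distance 11: (row=0, col=0), (row=0, col=4)  <- goal reached here
One shortest path (11 moves): (row=7, col=0) -> (row=7, col=1) -> (row=7, col=2) -> (row=6, col=2) -> (row=5, col=2) -> (row=4, col=2) -> (row=4, col=3) -> (row=4, col=4) -> (row=3, col=4) -> (row=2, col=4) -> (row=1, col=4) -> (row=0, col=4)

Answer: Shortest path length: 11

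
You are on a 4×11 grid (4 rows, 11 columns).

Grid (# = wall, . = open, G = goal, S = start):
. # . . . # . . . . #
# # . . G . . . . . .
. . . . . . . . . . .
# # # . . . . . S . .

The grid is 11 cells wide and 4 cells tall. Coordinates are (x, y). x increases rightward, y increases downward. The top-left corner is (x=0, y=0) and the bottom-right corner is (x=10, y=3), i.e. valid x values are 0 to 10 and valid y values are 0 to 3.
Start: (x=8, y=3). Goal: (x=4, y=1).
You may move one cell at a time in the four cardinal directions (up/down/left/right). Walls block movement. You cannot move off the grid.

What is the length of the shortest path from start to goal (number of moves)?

Answer: Shortest path length: 6

Derivation:
BFS from (x=8, y=3) until reaching (x=4, y=1):
  Distance 0: (x=8, y=3)
  Distance 1: (x=8, y=2), (x=7, y=3), (x=9, y=3)
  Distance 2: (x=8, y=1), (x=7, y=2), (x=9, y=2), (x=6, y=3), (x=10, y=3)
  Distance 3: (x=8, y=0), (x=7, y=1), (x=9, y=1), (x=6, y=2), (x=10, y=2), (x=5, y=3)
  Distance 4: (x=7, y=0), (x=9, y=0), (x=6, y=1), (x=10, y=1), (x=5, y=2), (x=4, y=3)
  Distance 5: (x=6, y=0), (x=5, y=1), (x=4, y=2), (x=3, y=3)
  Distance 6: (x=4, y=1), (x=3, y=2)  <- goal reached here
One shortest path (6 moves): (x=8, y=3) -> (x=7, y=3) -> (x=6, y=3) -> (x=5, y=3) -> (x=4, y=3) -> (x=4, y=2) -> (x=4, y=1)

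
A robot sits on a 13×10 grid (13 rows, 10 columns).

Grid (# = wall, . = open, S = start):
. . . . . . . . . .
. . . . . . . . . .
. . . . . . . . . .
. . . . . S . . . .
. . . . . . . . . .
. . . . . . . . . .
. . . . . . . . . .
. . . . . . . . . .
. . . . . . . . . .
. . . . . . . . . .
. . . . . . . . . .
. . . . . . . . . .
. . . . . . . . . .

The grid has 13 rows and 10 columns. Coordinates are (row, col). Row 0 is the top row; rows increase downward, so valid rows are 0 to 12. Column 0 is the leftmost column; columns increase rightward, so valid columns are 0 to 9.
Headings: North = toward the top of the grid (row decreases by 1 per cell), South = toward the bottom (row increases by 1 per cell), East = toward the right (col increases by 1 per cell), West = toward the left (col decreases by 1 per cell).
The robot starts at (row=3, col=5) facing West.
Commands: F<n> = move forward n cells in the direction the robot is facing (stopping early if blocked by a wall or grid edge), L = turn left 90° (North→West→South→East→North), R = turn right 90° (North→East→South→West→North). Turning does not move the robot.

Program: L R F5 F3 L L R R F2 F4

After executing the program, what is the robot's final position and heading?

Answer: Final position: (row=3, col=0), facing West

Derivation:
Start: (row=3, col=5), facing West
  L: turn left, now facing South
  R: turn right, now facing West
  F5: move forward 5, now at (row=3, col=0)
  F3: move forward 0/3 (blocked), now at (row=3, col=0)
  L: turn left, now facing South
  L: turn left, now facing East
  R: turn right, now facing South
  R: turn right, now facing West
  F2: move forward 0/2 (blocked), now at (row=3, col=0)
  F4: move forward 0/4 (blocked), now at (row=3, col=0)
Final: (row=3, col=0), facing West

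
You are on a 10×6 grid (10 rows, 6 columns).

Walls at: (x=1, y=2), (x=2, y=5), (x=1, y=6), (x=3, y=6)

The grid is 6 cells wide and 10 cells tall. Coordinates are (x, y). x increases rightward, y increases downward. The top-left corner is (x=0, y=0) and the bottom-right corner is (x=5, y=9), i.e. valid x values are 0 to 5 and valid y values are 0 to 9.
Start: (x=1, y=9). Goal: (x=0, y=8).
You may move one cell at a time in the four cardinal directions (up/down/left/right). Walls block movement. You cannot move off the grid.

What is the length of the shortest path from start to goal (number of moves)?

BFS from (x=1, y=9) until reaching (x=0, y=8):
  Distance 0: (x=1, y=9)
  Distance 1: (x=1, y=8), (x=0, y=9), (x=2, y=9)
  Distance 2: (x=1, y=7), (x=0, y=8), (x=2, y=8), (x=3, y=9)  <- goal reached here
One shortest path (2 moves): (x=1, y=9) -> (x=0, y=9) -> (x=0, y=8)

Answer: Shortest path length: 2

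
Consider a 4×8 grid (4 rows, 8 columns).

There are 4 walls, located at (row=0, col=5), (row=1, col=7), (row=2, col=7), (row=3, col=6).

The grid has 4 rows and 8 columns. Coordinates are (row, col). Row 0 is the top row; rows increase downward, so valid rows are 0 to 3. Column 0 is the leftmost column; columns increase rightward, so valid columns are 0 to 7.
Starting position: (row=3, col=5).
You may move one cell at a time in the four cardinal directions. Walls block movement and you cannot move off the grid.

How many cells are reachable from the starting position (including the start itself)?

Answer: Reachable cells: 27

Derivation:
BFS flood-fill from (row=3, col=5):
  Distance 0: (row=3, col=5)
  Distance 1: (row=2, col=5), (row=3, col=4)
  Distance 2: (row=1, col=5), (row=2, col=4), (row=2, col=6), (row=3, col=3)
  Distance 3: (row=1, col=4), (row=1, col=6), (row=2, col=3), (row=3, col=2)
  Distance 4: (row=0, col=4), (row=0, col=6), (row=1, col=3), (row=2, col=2), (row=3, col=1)
  Distance 5: (row=0, col=3), (row=0, col=7), (row=1, col=2), (row=2, col=1), (row=3, col=0)
  Distance 6: (row=0, col=2), (row=1, col=1), (row=2, col=0)
  Distance 7: (row=0, col=1), (row=1, col=0)
  Distance 8: (row=0, col=0)
Total reachable: 27 (grid has 28 open cells total)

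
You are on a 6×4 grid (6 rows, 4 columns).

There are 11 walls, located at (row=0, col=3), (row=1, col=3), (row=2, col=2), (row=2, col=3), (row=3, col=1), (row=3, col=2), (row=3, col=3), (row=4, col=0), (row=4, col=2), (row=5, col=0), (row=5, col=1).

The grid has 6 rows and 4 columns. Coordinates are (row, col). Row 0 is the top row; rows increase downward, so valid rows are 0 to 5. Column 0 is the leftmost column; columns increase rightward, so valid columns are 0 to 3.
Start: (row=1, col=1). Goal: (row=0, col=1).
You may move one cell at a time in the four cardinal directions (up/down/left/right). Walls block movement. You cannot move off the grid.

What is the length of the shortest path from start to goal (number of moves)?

BFS from (row=1, col=1) until reaching (row=0, col=1):
  Distance 0: (row=1, col=1)
  Distance 1: (row=0, col=1), (row=1, col=0), (row=1, col=2), (row=2, col=1)  <- goal reached here
One shortest path (1 moves): (row=1, col=1) -> (row=0, col=1)

Answer: Shortest path length: 1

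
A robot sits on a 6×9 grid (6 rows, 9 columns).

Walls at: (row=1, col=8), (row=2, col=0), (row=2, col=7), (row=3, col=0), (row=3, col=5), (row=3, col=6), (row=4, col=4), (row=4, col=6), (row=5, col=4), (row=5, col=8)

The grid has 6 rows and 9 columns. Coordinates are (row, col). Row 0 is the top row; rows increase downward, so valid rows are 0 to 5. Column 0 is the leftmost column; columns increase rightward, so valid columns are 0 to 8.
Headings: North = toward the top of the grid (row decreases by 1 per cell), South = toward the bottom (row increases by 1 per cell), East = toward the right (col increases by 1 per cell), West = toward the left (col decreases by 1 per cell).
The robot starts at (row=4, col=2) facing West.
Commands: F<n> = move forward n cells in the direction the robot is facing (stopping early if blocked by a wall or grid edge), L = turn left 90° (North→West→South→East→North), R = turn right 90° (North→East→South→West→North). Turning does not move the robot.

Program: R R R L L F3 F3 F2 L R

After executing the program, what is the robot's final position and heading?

Start: (row=4, col=2), facing West
  R: turn right, now facing North
  R: turn right, now facing East
  R: turn right, now facing South
  L: turn left, now facing East
  L: turn left, now facing North
  F3: move forward 3, now at (row=1, col=2)
  F3: move forward 1/3 (blocked), now at (row=0, col=2)
  F2: move forward 0/2 (blocked), now at (row=0, col=2)
  L: turn left, now facing West
  R: turn right, now facing North
Final: (row=0, col=2), facing North

Answer: Final position: (row=0, col=2), facing North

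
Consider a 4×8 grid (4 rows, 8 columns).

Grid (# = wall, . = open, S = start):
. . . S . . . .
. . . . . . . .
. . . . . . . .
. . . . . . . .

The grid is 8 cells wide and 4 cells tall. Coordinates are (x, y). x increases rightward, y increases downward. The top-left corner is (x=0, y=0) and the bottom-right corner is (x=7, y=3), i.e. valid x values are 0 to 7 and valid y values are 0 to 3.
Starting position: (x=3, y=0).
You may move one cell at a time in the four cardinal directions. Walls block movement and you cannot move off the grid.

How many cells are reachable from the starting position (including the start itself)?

Answer: Reachable cells: 32

Derivation:
BFS flood-fill from (x=3, y=0):
  Distance 0: (x=3, y=0)
  Distance 1: (x=2, y=0), (x=4, y=0), (x=3, y=1)
  Distance 2: (x=1, y=0), (x=5, y=0), (x=2, y=1), (x=4, y=1), (x=3, y=2)
  Distance 3: (x=0, y=0), (x=6, y=0), (x=1, y=1), (x=5, y=1), (x=2, y=2), (x=4, y=2), (x=3, y=3)
  Distance 4: (x=7, y=0), (x=0, y=1), (x=6, y=1), (x=1, y=2), (x=5, y=2), (x=2, y=3), (x=4, y=3)
  Distance 5: (x=7, y=1), (x=0, y=2), (x=6, y=2), (x=1, y=3), (x=5, y=3)
  Distance 6: (x=7, y=2), (x=0, y=3), (x=6, y=3)
  Distance 7: (x=7, y=3)
Total reachable: 32 (grid has 32 open cells total)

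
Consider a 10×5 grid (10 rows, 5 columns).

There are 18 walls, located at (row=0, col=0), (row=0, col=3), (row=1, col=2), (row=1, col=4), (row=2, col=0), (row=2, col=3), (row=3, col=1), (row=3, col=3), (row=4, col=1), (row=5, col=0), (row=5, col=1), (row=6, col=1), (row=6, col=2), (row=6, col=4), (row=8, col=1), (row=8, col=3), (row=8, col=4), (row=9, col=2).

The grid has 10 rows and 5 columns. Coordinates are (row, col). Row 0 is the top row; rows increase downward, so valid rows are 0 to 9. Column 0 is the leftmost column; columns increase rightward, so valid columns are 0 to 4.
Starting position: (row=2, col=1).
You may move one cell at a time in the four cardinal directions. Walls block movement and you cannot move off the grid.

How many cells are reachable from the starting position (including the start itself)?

BFS flood-fill from (row=2, col=1):
  Distance 0: (row=2, col=1)
  Distance 1: (row=1, col=1), (row=2, col=2)
  Distance 2: (row=0, col=1), (row=1, col=0), (row=3, col=2)
  Distance 3: (row=0, col=2), (row=4, col=2)
  Distance 4: (row=4, col=3), (row=5, col=2)
  Distance 5: (row=4, col=4), (row=5, col=3)
  Distance 6: (row=3, col=4), (row=5, col=4), (row=6, col=3)
  Distance 7: (row=2, col=4), (row=7, col=3)
  Distance 8: (row=7, col=2), (row=7, col=4)
  Distance 9: (row=7, col=1), (row=8, col=2)
  Distance 10: (row=7, col=0)
  Distance 11: (row=6, col=0), (row=8, col=0)
  Distance 12: (row=9, col=0)
  Distance 13: (row=9, col=1)
Total reachable: 26 (grid has 32 open cells total)

Answer: Reachable cells: 26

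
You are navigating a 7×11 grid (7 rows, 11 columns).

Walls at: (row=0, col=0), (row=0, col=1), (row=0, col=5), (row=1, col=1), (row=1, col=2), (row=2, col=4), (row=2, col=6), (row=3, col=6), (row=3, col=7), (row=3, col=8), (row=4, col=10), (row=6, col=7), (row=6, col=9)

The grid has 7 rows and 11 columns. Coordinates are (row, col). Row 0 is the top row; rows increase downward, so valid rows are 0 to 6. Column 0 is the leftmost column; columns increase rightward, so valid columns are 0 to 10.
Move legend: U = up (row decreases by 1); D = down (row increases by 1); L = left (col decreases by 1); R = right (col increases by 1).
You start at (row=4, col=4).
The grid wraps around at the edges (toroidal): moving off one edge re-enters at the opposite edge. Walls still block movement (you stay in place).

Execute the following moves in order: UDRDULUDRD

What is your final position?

Answer: Final position: (row=5, col=5)

Derivation:
Start: (row=4, col=4)
  U (up): (row=4, col=4) -> (row=3, col=4)
  D (down): (row=3, col=4) -> (row=4, col=4)
  R (right): (row=4, col=4) -> (row=4, col=5)
  D (down): (row=4, col=5) -> (row=5, col=5)
  U (up): (row=5, col=5) -> (row=4, col=5)
  L (left): (row=4, col=5) -> (row=4, col=4)
  U (up): (row=4, col=4) -> (row=3, col=4)
  D (down): (row=3, col=4) -> (row=4, col=4)
  R (right): (row=4, col=4) -> (row=4, col=5)
  D (down): (row=4, col=5) -> (row=5, col=5)
Final: (row=5, col=5)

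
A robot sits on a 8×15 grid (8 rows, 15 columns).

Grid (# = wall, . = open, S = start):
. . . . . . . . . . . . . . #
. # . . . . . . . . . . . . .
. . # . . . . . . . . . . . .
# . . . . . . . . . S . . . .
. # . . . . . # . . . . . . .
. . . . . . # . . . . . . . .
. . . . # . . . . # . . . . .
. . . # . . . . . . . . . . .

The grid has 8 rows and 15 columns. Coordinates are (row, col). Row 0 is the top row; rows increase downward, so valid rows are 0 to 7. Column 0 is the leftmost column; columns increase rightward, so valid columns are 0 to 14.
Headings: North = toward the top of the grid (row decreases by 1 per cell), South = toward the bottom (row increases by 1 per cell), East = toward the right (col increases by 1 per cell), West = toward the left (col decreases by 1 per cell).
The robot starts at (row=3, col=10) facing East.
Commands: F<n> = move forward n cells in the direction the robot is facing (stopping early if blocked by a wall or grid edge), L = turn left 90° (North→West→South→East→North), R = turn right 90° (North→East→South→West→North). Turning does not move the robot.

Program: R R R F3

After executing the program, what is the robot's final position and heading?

Answer: Final position: (row=0, col=10), facing North

Derivation:
Start: (row=3, col=10), facing East
  R: turn right, now facing South
  R: turn right, now facing West
  R: turn right, now facing North
  F3: move forward 3, now at (row=0, col=10)
Final: (row=0, col=10), facing North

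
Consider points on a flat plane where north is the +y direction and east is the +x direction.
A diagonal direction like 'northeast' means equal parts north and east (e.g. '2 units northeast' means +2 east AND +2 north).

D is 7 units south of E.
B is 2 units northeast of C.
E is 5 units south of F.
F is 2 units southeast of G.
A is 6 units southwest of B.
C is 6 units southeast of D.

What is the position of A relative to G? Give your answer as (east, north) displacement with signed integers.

Place G at the origin (east=0, north=0).
  F is 2 units southeast of G: delta (east=+2, north=-2); F at (east=2, north=-2).
  E is 5 units south of F: delta (east=+0, north=-5); E at (east=2, north=-7).
  D is 7 units south of E: delta (east=+0, north=-7); D at (east=2, north=-14).
  C is 6 units southeast of D: delta (east=+6, north=-6); C at (east=8, north=-20).
  B is 2 units northeast of C: delta (east=+2, north=+2); B at (east=10, north=-18).
  A is 6 units southwest of B: delta (east=-6, north=-6); A at (east=4, north=-24).
Therefore A relative to G: (east=4, north=-24).

Answer: A is at (east=4, north=-24) relative to G.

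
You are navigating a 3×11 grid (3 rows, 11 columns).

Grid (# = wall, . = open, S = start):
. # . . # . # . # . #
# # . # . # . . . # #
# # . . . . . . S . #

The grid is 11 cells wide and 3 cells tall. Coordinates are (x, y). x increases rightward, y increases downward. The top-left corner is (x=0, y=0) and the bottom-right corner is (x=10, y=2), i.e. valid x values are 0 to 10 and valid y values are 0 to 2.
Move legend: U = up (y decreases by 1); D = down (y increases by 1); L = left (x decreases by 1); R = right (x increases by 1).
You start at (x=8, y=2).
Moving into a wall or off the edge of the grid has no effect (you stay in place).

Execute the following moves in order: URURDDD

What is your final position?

Start: (x=8, y=2)
  U (up): (x=8, y=2) -> (x=8, y=1)
  R (right): blocked, stay at (x=8, y=1)
  U (up): blocked, stay at (x=8, y=1)
  R (right): blocked, stay at (x=8, y=1)
  D (down): (x=8, y=1) -> (x=8, y=2)
  D (down): blocked, stay at (x=8, y=2)
  D (down): blocked, stay at (x=8, y=2)
Final: (x=8, y=2)

Answer: Final position: (x=8, y=2)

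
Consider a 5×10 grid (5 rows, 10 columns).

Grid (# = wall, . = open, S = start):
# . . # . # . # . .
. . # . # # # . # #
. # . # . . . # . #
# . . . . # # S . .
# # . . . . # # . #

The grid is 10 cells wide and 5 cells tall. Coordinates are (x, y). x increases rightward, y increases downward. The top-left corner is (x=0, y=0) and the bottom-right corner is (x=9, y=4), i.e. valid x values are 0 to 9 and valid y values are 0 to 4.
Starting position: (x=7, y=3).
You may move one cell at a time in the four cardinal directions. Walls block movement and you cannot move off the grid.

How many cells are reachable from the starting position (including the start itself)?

Answer: Reachable cells: 5

Derivation:
BFS flood-fill from (x=7, y=3):
  Distance 0: (x=7, y=3)
  Distance 1: (x=8, y=3)
  Distance 2: (x=8, y=2), (x=9, y=3), (x=8, y=4)
Total reachable: 5 (grid has 28 open cells total)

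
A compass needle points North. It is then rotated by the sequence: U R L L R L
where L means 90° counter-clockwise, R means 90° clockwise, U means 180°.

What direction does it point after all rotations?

Start: North
  U (U-turn (180°)) -> South
  R (right (90° clockwise)) -> West
  L (left (90° counter-clockwise)) -> South
  L (left (90° counter-clockwise)) -> East
  R (right (90° clockwise)) -> South
  L (left (90° counter-clockwise)) -> East
Final: East

Answer: Final heading: East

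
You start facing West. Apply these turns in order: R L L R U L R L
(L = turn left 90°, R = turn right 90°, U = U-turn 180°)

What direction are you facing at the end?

Start: West
  R (right (90° clockwise)) -> North
  L (left (90° counter-clockwise)) -> West
  L (left (90° counter-clockwise)) -> South
  R (right (90° clockwise)) -> West
  U (U-turn (180°)) -> East
  L (left (90° counter-clockwise)) -> North
  R (right (90° clockwise)) -> East
  L (left (90° counter-clockwise)) -> North
Final: North

Answer: Final heading: North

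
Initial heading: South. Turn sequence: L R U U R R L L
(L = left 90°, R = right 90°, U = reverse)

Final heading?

Start: South
  L (left (90° counter-clockwise)) -> East
  R (right (90° clockwise)) -> South
  U (U-turn (180°)) -> North
  U (U-turn (180°)) -> South
  R (right (90° clockwise)) -> West
  R (right (90° clockwise)) -> North
  L (left (90° counter-clockwise)) -> West
  L (left (90° counter-clockwise)) -> South
Final: South

Answer: Final heading: South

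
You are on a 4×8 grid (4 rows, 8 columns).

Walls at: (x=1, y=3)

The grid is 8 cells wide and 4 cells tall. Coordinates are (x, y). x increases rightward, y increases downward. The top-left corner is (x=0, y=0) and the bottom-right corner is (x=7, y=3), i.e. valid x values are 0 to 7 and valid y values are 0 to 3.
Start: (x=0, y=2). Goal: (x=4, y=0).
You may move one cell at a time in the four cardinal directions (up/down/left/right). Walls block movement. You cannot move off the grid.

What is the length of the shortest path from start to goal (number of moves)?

BFS from (x=0, y=2) until reaching (x=4, y=0):
  Distance 0: (x=0, y=2)
  Distance 1: (x=0, y=1), (x=1, y=2), (x=0, y=3)
  Distance 2: (x=0, y=0), (x=1, y=1), (x=2, y=2)
  Distance 3: (x=1, y=0), (x=2, y=1), (x=3, y=2), (x=2, y=3)
  Distance 4: (x=2, y=0), (x=3, y=1), (x=4, y=2), (x=3, y=3)
  Distance 5: (x=3, y=0), (x=4, y=1), (x=5, y=2), (x=4, y=3)
  Distance 6: (x=4, y=0), (x=5, y=1), (x=6, y=2), (x=5, y=3)  <- goal reached here
One shortest path (6 moves): (x=0, y=2) -> (x=1, y=2) -> (x=2, y=2) -> (x=3, y=2) -> (x=4, y=2) -> (x=4, y=1) -> (x=4, y=0)

Answer: Shortest path length: 6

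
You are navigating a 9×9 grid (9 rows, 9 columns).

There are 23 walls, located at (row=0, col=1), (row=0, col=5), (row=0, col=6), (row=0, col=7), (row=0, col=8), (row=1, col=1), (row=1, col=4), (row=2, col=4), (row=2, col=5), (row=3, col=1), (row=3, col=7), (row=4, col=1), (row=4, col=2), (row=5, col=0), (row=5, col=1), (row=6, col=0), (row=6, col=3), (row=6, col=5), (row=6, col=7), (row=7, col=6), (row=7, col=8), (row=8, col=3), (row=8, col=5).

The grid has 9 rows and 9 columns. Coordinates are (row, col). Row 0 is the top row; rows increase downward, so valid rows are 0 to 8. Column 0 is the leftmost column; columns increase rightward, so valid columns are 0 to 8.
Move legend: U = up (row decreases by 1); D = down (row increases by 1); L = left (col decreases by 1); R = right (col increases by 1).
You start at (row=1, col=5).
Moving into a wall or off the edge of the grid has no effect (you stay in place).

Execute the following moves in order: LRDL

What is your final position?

Start: (row=1, col=5)
  L (left): blocked, stay at (row=1, col=5)
  R (right): (row=1, col=5) -> (row=1, col=6)
  D (down): (row=1, col=6) -> (row=2, col=6)
  L (left): blocked, stay at (row=2, col=6)
Final: (row=2, col=6)

Answer: Final position: (row=2, col=6)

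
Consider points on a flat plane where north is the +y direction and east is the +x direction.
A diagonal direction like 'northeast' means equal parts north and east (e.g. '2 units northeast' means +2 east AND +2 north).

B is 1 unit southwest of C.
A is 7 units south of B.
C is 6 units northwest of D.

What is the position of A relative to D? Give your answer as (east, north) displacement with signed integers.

Place D at the origin (east=0, north=0).
  C is 6 units northwest of D: delta (east=-6, north=+6); C at (east=-6, north=6).
  B is 1 unit southwest of C: delta (east=-1, north=-1); B at (east=-7, north=5).
  A is 7 units south of B: delta (east=+0, north=-7); A at (east=-7, north=-2).
Therefore A relative to D: (east=-7, north=-2).

Answer: A is at (east=-7, north=-2) relative to D.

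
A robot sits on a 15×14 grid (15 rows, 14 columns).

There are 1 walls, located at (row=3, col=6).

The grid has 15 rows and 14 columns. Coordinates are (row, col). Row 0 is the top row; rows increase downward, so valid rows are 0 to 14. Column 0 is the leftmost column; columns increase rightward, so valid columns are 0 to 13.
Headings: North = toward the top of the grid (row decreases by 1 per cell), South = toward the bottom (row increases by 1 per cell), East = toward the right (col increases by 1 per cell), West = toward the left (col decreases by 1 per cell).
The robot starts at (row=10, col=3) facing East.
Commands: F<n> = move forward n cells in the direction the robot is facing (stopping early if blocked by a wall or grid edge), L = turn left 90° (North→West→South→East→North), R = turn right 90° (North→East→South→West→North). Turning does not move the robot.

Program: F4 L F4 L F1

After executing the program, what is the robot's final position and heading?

Start: (row=10, col=3), facing East
  F4: move forward 4, now at (row=10, col=7)
  L: turn left, now facing North
  F4: move forward 4, now at (row=6, col=7)
  L: turn left, now facing West
  F1: move forward 1, now at (row=6, col=6)
Final: (row=6, col=6), facing West

Answer: Final position: (row=6, col=6), facing West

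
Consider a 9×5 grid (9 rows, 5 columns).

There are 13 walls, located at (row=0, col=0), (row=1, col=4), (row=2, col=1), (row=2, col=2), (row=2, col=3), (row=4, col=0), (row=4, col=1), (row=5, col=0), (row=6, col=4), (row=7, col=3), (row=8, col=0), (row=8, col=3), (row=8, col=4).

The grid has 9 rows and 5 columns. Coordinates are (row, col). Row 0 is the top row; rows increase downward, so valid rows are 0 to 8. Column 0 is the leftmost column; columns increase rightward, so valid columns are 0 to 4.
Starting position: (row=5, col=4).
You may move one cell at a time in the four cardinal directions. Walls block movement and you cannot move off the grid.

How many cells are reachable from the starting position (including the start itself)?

BFS flood-fill from (row=5, col=4):
  Distance 0: (row=5, col=4)
  Distance 1: (row=4, col=4), (row=5, col=3)
  Distance 2: (row=3, col=4), (row=4, col=3), (row=5, col=2), (row=6, col=3)
  Distance 3: (row=2, col=4), (row=3, col=3), (row=4, col=2), (row=5, col=1), (row=6, col=2)
  Distance 4: (row=3, col=2), (row=6, col=1), (row=7, col=2)
  Distance 5: (row=3, col=1), (row=6, col=0), (row=7, col=1), (row=8, col=2)
  Distance 6: (row=3, col=0), (row=7, col=0), (row=8, col=1)
  Distance 7: (row=2, col=0)
  Distance 8: (row=1, col=0)
  Distance 9: (row=1, col=1)
  Distance 10: (row=0, col=1), (row=1, col=2)
  Distance 11: (row=0, col=2), (row=1, col=3)
  Distance 12: (row=0, col=3)
  Distance 13: (row=0, col=4)
Total reachable: 31 (grid has 32 open cells total)

Answer: Reachable cells: 31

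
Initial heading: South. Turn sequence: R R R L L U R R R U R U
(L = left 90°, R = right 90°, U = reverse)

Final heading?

Start: South
  R (right (90° clockwise)) -> West
  R (right (90° clockwise)) -> North
  R (right (90° clockwise)) -> East
  L (left (90° counter-clockwise)) -> North
  L (left (90° counter-clockwise)) -> West
  U (U-turn (180°)) -> East
  R (right (90° clockwise)) -> South
  R (right (90° clockwise)) -> West
  R (right (90° clockwise)) -> North
  U (U-turn (180°)) -> South
  R (right (90° clockwise)) -> West
  U (U-turn (180°)) -> East
Final: East

Answer: Final heading: East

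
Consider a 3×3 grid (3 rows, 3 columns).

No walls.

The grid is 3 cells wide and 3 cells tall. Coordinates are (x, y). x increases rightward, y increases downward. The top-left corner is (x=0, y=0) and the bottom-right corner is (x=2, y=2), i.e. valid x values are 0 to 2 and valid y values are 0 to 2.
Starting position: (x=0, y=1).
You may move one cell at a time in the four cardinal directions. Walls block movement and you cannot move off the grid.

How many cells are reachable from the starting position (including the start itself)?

BFS flood-fill from (x=0, y=1):
  Distance 0: (x=0, y=1)
  Distance 1: (x=0, y=0), (x=1, y=1), (x=0, y=2)
  Distance 2: (x=1, y=0), (x=2, y=1), (x=1, y=2)
  Distance 3: (x=2, y=0), (x=2, y=2)
Total reachable: 9 (grid has 9 open cells total)

Answer: Reachable cells: 9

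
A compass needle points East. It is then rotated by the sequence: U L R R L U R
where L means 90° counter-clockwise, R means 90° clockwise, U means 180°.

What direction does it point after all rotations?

Answer: Final heading: South

Derivation:
Start: East
  U (U-turn (180°)) -> West
  L (left (90° counter-clockwise)) -> South
  R (right (90° clockwise)) -> West
  R (right (90° clockwise)) -> North
  L (left (90° counter-clockwise)) -> West
  U (U-turn (180°)) -> East
  R (right (90° clockwise)) -> South
Final: South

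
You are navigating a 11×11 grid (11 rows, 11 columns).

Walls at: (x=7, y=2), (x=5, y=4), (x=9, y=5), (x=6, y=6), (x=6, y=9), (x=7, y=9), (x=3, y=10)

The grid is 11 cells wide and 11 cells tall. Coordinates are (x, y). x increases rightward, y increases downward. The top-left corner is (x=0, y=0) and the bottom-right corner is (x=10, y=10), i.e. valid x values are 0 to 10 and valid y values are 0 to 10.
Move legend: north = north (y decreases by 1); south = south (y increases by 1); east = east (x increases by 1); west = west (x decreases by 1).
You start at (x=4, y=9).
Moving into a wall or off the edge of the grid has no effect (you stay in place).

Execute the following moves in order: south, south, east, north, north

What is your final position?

Start: (x=4, y=9)
  south (south): (x=4, y=9) -> (x=4, y=10)
  south (south): blocked, stay at (x=4, y=10)
  east (east): (x=4, y=10) -> (x=5, y=10)
  north (north): (x=5, y=10) -> (x=5, y=9)
  north (north): (x=5, y=9) -> (x=5, y=8)
Final: (x=5, y=8)

Answer: Final position: (x=5, y=8)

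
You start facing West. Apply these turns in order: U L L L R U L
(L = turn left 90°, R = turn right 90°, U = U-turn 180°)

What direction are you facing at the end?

Answer: Final heading: North

Derivation:
Start: West
  U (U-turn (180°)) -> East
  L (left (90° counter-clockwise)) -> North
  L (left (90° counter-clockwise)) -> West
  L (left (90° counter-clockwise)) -> South
  R (right (90° clockwise)) -> West
  U (U-turn (180°)) -> East
  L (left (90° counter-clockwise)) -> North
Final: North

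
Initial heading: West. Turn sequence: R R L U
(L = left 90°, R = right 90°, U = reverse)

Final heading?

Start: West
  R (right (90° clockwise)) -> North
  R (right (90° clockwise)) -> East
  L (left (90° counter-clockwise)) -> North
  U (U-turn (180°)) -> South
Final: South

Answer: Final heading: South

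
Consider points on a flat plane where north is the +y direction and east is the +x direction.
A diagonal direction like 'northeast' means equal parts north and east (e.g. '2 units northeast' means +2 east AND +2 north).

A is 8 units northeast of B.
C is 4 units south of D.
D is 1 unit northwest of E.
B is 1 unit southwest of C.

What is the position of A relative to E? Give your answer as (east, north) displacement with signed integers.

Answer: A is at (east=6, north=4) relative to E.

Derivation:
Place E at the origin (east=0, north=0).
  D is 1 unit northwest of E: delta (east=-1, north=+1); D at (east=-1, north=1).
  C is 4 units south of D: delta (east=+0, north=-4); C at (east=-1, north=-3).
  B is 1 unit southwest of C: delta (east=-1, north=-1); B at (east=-2, north=-4).
  A is 8 units northeast of B: delta (east=+8, north=+8); A at (east=6, north=4).
Therefore A relative to E: (east=6, north=4).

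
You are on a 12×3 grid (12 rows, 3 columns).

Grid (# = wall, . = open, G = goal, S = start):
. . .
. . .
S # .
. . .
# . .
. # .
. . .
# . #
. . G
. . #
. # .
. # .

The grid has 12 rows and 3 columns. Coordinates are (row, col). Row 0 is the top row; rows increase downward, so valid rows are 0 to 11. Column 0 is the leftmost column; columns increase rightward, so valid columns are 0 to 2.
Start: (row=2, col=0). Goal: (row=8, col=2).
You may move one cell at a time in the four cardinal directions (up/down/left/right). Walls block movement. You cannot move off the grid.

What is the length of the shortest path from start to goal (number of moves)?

Answer: Shortest path length: 10

Derivation:
BFS from (row=2, col=0) until reaching (row=8, col=2):
  Distance 0: (row=2, col=0)
  Distance 1: (row=1, col=0), (row=3, col=0)
  Distance 2: (row=0, col=0), (row=1, col=1), (row=3, col=1)
  Distance 3: (row=0, col=1), (row=1, col=2), (row=3, col=2), (row=4, col=1)
  Distance 4: (row=0, col=2), (row=2, col=2), (row=4, col=2)
  Distance 5: (row=5, col=2)
  Distance 6: (row=6, col=2)
  Distance 7: (row=6, col=1)
  Distance 8: (row=6, col=0), (row=7, col=1)
  Distance 9: (row=5, col=0), (row=8, col=1)
  Distance 10: (row=8, col=0), (row=8, col=2), (row=9, col=1)  <- goal reached here
One shortest path (10 moves): (row=2, col=0) -> (row=3, col=0) -> (row=3, col=1) -> (row=3, col=2) -> (row=4, col=2) -> (row=5, col=2) -> (row=6, col=2) -> (row=6, col=1) -> (row=7, col=1) -> (row=8, col=1) -> (row=8, col=2)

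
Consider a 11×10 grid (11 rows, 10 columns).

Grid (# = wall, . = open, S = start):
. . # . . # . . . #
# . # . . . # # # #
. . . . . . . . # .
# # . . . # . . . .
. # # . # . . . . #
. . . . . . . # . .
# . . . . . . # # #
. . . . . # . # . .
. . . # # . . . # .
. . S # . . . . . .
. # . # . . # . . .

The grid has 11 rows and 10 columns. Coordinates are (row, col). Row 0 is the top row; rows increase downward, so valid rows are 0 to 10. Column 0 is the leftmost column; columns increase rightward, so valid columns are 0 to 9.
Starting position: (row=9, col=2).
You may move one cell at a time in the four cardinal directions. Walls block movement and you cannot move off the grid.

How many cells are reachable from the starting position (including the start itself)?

Answer: Reachable cells: 76

Derivation:
BFS flood-fill from (row=9, col=2):
  Distance 0: (row=9, col=2)
  Distance 1: (row=8, col=2), (row=9, col=1), (row=10, col=2)
  Distance 2: (row=7, col=2), (row=8, col=1), (row=9, col=0)
  Distance 3: (row=6, col=2), (row=7, col=1), (row=7, col=3), (row=8, col=0), (row=10, col=0)
  Distance 4: (row=5, col=2), (row=6, col=1), (row=6, col=3), (row=7, col=0), (row=7, col=4)
  Distance 5: (row=5, col=1), (row=5, col=3), (row=6, col=4)
  Distance 6: (row=4, col=3), (row=5, col=0), (row=5, col=4), (row=6, col=5)
  Distance 7: (row=3, col=3), (row=4, col=0), (row=5, col=5), (row=6, col=6)
  Distance 8: (row=2, col=3), (row=3, col=2), (row=3, col=4), (row=4, col=5), (row=5, col=6), (row=7, col=6)
  Distance 9: (row=1, col=3), (row=2, col=2), (row=2, col=4), (row=4, col=6), (row=8, col=6)
  Distance 10: (row=0, col=3), (row=1, col=4), (row=2, col=1), (row=2, col=5), (row=3, col=6), (row=4, col=7), (row=8, col=5), (row=8, col=7), (row=9, col=6)
  Distance 11: (row=0, col=4), (row=1, col=1), (row=1, col=5), (row=2, col=0), (row=2, col=6), (row=3, col=7), (row=4, col=8), (row=9, col=5), (row=9, col=7)
  Distance 12: (row=0, col=1), (row=2, col=7), (row=3, col=8), (row=5, col=8), (row=9, col=4), (row=9, col=8), (row=10, col=5), (row=10, col=7)
  Distance 13: (row=0, col=0), (row=3, col=9), (row=5, col=9), (row=9, col=9), (row=10, col=4), (row=10, col=8)
  Distance 14: (row=2, col=9), (row=8, col=9), (row=10, col=9)
  Distance 15: (row=7, col=9)
  Distance 16: (row=7, col=8)
Total reachable: 76 (grid has 79 open cells total)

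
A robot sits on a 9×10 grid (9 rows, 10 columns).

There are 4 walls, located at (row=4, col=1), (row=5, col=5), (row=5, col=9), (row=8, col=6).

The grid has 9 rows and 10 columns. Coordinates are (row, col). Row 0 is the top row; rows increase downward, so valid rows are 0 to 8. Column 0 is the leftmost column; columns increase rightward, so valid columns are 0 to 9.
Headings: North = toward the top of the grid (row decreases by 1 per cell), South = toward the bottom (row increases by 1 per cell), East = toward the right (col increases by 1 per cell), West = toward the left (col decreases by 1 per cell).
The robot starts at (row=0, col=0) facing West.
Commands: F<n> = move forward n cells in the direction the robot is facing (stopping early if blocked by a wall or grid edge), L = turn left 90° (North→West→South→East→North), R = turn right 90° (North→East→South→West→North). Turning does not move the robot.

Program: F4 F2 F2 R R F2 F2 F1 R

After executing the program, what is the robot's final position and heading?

Answer: Final position: (row=0, col=5), facing South

Derivation:
Start: (row=0, col=0), facing West
  F4: move forward 0/4 (blocked), now at (row=0, col=0)
  F2: move forward 0/2 (blocked), now at (row=0, col=0)
  F2: move forward 0/2 (blocked), now at (row=0, col=0)
  R: turn right, now facing North
  R: turn right, now facing East
  F2: move forward 2, now at (row=0, col=2)
  F2: move forward 2, now at (row=0, col=4)
  F1: move forward 1, now at (row=0, col=5)
  R: turn right, now facing South
Final: (row=0, col=5), facing South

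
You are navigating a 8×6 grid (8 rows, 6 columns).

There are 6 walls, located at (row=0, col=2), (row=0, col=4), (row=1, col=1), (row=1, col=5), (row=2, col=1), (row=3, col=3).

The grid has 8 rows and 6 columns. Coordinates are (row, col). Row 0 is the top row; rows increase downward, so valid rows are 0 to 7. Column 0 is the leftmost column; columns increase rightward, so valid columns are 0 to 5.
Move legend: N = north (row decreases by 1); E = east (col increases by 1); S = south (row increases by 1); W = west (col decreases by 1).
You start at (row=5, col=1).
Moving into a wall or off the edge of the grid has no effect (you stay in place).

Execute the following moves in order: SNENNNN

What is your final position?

Answer: Final position: (row=1, col=2)

Derivation:
Start: (row=5, col=1)
  S (south): (row=5, col=1) -> (row=6, col=1)
  N (north): (row=6, col=1) -> (row=5, col=1)
  E (east): (row=5, col=1) -> (row=5, col=2)
  N (north): (row=5, col=2) -> (row=4, col=2)
  N (north): (row=4, col=2) -> (row=3, col=2)
  N (north): (row=3, col=2) -> (row=2, col=2)
  N (north): (row=2, col=2) -> (row=1, col=2)
Final: (row=1, col=2)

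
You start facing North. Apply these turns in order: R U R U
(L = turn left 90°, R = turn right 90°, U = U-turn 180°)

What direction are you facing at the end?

Answer: Final heading: South

Derivation:
Start: North
  R (right (90° clockwise)) -> East
  U (U-turn (180°)) -> West
  R (right (90° clockwise)) -> North
  U (U-turn (180°)) -> South
Final: South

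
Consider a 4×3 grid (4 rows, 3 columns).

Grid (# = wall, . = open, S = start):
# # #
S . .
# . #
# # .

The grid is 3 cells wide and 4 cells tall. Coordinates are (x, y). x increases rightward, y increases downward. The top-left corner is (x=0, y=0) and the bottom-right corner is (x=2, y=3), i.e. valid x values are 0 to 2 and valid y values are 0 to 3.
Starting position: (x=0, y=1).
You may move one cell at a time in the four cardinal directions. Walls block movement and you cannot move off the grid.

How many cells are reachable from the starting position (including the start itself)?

Answer: Reachable cells: 4

Derivation:
BFS flood-fill from (x=0, y=1):
  Distance 0: (x=0, y=1)
  Distance 1: (x=1, y=1)
  Distance 2: (x=2, y=1), (x=1, y=2)
Total reachable: 4 (grid has 5 open cells total)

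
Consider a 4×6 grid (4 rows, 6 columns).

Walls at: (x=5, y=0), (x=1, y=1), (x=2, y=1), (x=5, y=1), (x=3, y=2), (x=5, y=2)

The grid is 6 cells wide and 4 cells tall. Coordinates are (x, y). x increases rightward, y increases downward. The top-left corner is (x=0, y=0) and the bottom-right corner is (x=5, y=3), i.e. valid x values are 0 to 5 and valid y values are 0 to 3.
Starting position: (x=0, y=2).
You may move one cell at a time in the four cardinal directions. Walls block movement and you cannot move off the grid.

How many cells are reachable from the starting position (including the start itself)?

BFS flood-fill from (x=0, y=2):
  Distance 0: (x=0, y=2)
  Distance 1: (x=0, y=1), (x=1, y=2), (x=0, y=3)
  Distance 2: (x=0, y=0), (x=2, y=2), (x=1, y=3)
  Distance 3: (x=1, y=0), (x=2, y=3)
  Distance 4: (x=2, y=0), (x=3, y=3)
  Distance 5: (x=3, y=0), (x=4, y=3)
  Distance 6: (x=4, y=0), (x=3, y=1), (x=4, y=2), (x=5, y=3)
  Distance 7: (x=4, y=1)
Total reachable: 18 (grid has 18 open cells total)

Answer: Reachable cells: 18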